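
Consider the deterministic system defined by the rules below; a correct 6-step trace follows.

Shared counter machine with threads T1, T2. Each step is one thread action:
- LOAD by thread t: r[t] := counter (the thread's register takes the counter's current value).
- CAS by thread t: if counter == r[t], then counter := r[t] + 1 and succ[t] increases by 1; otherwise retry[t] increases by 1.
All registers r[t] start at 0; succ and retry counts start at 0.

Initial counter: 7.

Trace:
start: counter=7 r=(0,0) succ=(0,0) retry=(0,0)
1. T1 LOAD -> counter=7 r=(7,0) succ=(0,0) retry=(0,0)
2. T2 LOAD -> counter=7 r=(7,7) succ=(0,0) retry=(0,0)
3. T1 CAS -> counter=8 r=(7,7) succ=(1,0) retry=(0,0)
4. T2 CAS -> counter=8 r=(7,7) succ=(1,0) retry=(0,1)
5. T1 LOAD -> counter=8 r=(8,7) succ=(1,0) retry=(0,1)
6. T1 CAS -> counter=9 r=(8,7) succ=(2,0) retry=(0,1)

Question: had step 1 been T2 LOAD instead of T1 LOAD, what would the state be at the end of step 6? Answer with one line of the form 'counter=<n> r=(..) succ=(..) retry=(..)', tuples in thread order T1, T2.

counter=9 r=(8,7) succ=(1,1) retry=(1,0)

(re-executing from step 1 with the substitution; state before step 1: counter=7 r=(0,0) succ=(0,0) retry=(0,0))
1. T2 LOAD -> counter=7 r=(0,7) succ=(0,0) retry=(0,0)
2. T2 LOAD -> counter=7 r=(0,7) succ=(0,0) retry=(0,0)
3. T1 CAS -> counter=7 r=(0,7) succ=(0,0) retry=(1,0)
4. T2 CAS -> counter=8 r=(0,7) succ=(0,1) retry=(1,0)
5. T1 LOAD -> counter=8 r=(8,7) succ=(0,1) retry=(1,0)
6. T1 CAS -> counter=9 r=(8,7) succ=(1,1) retry=(1,0)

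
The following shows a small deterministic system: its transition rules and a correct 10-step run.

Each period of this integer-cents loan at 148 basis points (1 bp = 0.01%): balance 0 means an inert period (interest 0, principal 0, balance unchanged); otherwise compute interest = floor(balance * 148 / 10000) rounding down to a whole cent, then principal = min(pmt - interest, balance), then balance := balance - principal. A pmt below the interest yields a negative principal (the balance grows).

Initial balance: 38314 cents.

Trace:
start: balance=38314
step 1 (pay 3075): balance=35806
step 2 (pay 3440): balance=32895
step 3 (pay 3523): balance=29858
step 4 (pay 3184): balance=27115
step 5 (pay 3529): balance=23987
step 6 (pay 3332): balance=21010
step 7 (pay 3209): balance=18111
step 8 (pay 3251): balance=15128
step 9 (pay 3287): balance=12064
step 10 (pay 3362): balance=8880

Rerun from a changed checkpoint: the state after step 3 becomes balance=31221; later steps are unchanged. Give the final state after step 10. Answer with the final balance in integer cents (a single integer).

10391

state after step 3 := balance=31221
step 4 (pay 3184): balance=28499
step 5 (pay 3529): balance=25391
step 6 (pay 3332): balance=22434
step 7 (pay 3209): balance=19557
step 8 (pay 3251): balance=16595
step 9 (pay 3287): balance=13553
step 10 (pay 3362): balance=10391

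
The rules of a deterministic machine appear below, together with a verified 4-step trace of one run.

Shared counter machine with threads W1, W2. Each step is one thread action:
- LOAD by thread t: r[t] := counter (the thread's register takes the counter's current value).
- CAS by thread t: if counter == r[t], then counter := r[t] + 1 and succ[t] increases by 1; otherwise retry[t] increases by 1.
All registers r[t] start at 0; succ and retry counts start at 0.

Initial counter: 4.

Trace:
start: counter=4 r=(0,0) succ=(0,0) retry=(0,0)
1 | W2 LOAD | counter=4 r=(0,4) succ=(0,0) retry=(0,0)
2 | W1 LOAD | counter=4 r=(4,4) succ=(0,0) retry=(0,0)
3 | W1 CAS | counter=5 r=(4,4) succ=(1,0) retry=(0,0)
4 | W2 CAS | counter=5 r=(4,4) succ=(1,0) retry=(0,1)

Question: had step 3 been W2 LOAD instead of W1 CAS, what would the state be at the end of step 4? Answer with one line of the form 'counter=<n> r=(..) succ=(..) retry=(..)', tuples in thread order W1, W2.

(re-executing from step 3 with the substitution; state before step 3: counter=4 r=(4,4) succ=(0,0) retry=(0,0))
3 | W2 LOAD | counter=4 r=(4,4) succ=(0,0) retry=(0,0)
4 | W2 CAS | counter=5 r=(4,4) succ=(0,1) retry=(0,0)

counter=5 r=(4,4) succ=(0,1) retry=(0,0)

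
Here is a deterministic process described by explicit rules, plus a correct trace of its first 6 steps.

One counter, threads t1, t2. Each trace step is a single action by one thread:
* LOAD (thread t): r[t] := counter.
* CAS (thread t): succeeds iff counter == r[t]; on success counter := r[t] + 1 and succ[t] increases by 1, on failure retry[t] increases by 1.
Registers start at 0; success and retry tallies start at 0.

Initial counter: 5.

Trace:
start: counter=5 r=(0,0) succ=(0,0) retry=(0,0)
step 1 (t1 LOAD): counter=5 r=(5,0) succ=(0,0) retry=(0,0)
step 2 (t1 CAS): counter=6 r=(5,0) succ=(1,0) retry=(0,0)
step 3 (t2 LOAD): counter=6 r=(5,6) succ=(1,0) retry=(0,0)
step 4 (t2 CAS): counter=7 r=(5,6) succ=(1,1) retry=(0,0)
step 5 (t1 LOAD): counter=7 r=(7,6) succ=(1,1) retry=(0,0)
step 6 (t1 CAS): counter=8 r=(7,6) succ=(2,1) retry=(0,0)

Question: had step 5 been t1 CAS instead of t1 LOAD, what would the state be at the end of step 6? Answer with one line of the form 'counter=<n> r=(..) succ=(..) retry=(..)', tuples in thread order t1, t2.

counter=7 r=(5,6) succ=(1,1) retry=(2,0)

(re-executing from step 5 with the substitution; state before step 5: counter=7 r=(5,6) succ=(1,1) retry=(0,0))
step 5 (t1 CAS): counter=7 r=(5,6) succ=(1,1) retry=(1,0)
step 6 (t1 CAS): counter=7 r=(5,6) succ=(1,1) retry=(2,0)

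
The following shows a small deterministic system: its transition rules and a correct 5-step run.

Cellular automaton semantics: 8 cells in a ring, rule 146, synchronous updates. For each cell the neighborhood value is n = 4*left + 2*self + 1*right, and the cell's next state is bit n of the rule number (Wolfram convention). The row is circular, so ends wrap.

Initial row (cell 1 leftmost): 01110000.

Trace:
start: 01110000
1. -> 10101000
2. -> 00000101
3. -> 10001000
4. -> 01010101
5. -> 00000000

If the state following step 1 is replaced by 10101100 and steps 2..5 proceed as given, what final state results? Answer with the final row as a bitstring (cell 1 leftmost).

state after step 1 := 10101100
2. -> 00000011
3. -> 10000100
4. -> 01001011
5. -> 00110000

00110000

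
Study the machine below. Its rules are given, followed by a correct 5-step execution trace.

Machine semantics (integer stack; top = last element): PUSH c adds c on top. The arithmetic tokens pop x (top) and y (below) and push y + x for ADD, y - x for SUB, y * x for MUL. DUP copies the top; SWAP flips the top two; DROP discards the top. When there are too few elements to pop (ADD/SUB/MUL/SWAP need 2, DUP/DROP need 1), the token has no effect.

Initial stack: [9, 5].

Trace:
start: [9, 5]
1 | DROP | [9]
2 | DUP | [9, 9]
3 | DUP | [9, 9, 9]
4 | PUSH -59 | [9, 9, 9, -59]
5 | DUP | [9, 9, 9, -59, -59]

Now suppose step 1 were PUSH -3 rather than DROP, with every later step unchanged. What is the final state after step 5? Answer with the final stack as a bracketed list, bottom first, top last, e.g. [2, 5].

(re-executing from step 1 with the substitution; state before step 1: [9, 5])
1 | PUSH -3 | [9, 5, -3]
2 | DUP | [9, 5, -3, -3]
3 | DUP | [9, 5, -3, -3, -3]
4 | PUSH -59 | [9, 5, -3, -3, -3, -59]
5 | DUP | [9, 5, -3, -3, -3, -59, -59]

[9, 5, -3, -3, -3, -59, -59]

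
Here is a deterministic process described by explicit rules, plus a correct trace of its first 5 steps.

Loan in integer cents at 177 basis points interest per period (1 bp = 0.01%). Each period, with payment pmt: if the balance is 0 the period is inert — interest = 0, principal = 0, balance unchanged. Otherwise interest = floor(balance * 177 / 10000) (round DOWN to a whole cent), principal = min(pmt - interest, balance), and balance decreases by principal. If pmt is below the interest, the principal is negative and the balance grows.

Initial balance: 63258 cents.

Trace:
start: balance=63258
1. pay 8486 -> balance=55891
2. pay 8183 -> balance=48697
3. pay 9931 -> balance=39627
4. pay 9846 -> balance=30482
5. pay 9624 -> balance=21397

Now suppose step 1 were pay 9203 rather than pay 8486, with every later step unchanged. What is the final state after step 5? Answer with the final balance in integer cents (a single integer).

20629

(re-executing from step 1 with the substitution; state before step 1: balance=63258)
1. pay 9203 -> balance=55174
2. pay 8183 -> balance=47967
3. pay 9931 -> balance=38885
4. pay 9846 -> balance=29727
5. pay 9624 -> balance=20629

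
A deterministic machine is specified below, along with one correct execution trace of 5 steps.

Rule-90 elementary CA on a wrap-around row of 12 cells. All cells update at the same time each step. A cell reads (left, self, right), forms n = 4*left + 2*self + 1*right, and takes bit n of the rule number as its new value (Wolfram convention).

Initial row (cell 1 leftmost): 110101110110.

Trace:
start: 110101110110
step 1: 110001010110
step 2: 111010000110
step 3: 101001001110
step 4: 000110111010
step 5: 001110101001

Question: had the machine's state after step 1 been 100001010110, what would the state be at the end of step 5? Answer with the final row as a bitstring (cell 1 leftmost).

001111101101

state after step 1 := 100001010110
step 2: 010010000110
step 3: 101101001111
step 4: 101100111000
step 5: 001111101101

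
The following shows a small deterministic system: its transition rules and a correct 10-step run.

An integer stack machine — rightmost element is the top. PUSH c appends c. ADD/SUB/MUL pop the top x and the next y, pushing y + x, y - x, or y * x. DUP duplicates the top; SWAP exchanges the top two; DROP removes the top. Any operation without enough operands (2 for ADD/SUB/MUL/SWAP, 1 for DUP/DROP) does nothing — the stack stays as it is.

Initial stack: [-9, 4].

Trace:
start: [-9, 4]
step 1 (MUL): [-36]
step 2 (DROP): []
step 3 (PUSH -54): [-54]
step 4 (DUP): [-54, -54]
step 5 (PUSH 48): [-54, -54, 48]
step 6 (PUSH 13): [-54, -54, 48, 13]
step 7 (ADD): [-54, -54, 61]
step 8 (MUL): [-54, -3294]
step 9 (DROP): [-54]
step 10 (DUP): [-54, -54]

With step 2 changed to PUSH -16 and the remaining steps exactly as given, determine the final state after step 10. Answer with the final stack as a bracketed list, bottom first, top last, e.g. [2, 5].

[-36, -16, -54, -54]

(re-executing from step 2 with the substitution; state before step 2: [-36])
step 2 (PUSH -16): [-36, -16]
step 3 (PUSH -54): [-36, -16, -54]
step 4 (DUP): [-36, -16, -54, -54]
step 5 (PUSH 48): [-36, -16, -54, -54, 48]
step 6 (PUSH 13): [-36, -16, -54, -54, 48, 13]
step 7 (ADD): [-36, -16, -54, -54, 61]
step 8 (MUL): [-36, -16, -54, -3294]
step 9 (DROP): [-36, -16, -54]
step 10 (DUP): [-36, -16, -54, -54]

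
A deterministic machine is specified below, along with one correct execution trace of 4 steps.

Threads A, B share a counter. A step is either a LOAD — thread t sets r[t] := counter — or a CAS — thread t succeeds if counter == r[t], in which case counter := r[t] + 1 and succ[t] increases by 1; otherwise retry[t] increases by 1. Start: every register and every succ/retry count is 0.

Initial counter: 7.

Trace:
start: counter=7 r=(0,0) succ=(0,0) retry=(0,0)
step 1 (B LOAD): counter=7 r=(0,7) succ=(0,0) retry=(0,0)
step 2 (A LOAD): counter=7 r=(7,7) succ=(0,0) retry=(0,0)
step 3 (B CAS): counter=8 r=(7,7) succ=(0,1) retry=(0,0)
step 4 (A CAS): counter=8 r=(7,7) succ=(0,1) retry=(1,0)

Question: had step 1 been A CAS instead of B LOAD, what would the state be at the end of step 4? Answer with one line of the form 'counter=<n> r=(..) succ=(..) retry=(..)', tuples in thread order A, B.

(re-executing from step 1 with the substitution; state before step 1: counter=7 r=(0,0) succ=(0,0) retry=(0,0))
step 1 (A CAS): counter=7 r=(0,0) succ=(0,0) retry=(1,0)
step 2 (A LOAD): counter=7 r=(7,0) succ=(0,0) retry=(1,0)
step 3 (B CAS): counter=7 r=(7,0) succ=(0,0) retry=(1,1)
step 4 (A CAS): counter=8 r=(7,0) succ=(1,0) retry=(1,1)

counter=8 r=(7,0) succ=(1,0) retry=(1,1)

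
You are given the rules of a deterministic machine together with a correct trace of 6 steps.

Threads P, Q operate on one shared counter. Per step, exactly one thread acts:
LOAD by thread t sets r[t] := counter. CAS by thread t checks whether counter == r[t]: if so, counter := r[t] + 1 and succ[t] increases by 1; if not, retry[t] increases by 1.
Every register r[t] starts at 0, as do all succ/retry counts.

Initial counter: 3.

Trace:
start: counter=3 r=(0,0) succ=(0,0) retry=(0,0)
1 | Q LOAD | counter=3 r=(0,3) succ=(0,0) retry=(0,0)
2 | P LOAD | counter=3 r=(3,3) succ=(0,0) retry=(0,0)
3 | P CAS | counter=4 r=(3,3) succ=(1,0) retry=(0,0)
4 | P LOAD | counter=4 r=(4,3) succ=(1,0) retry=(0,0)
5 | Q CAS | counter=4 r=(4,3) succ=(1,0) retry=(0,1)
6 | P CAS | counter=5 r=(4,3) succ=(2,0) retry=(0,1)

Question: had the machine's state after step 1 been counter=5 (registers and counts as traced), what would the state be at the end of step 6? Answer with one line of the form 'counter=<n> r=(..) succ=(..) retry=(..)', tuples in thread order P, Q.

counter=7 r=(6,3) succ=(2,0) retry=(0,1)

state after step 1 := counter=5 r=(0,3) succ=(0,0) retry=(0,0)
2 | P LOAD | counter=5 r=(5,3) succ=(0,0) retry=(0,0)
3 | P CAS | counter=6 r=(5,3) succ=(1,0) retry=(0,0)
4 | P LOAD | counter=6 r=(6,3) succ=(1,0) retry=(0,0)
5 | Q CAS | counter=6 r=(6,3) succ=(1,0) retry=(0,1)
6 | P CAS | counter=7 r=(6,3) succ=(2,0) retry=(0,1)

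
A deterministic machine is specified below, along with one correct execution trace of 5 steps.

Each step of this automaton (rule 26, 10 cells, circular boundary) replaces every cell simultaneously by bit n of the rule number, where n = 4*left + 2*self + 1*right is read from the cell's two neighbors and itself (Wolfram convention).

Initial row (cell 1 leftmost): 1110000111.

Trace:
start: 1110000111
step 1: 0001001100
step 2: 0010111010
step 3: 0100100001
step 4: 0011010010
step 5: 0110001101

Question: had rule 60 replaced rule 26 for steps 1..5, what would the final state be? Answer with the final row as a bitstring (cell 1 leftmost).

0101000000

(re-executing steps 1..5 under rule 60; state before step 1: 1110000111)
step 1: 0001000100
step 2: 0001100110
step 3: 0001010101
step 4: 1001111111
step 5: 0101000000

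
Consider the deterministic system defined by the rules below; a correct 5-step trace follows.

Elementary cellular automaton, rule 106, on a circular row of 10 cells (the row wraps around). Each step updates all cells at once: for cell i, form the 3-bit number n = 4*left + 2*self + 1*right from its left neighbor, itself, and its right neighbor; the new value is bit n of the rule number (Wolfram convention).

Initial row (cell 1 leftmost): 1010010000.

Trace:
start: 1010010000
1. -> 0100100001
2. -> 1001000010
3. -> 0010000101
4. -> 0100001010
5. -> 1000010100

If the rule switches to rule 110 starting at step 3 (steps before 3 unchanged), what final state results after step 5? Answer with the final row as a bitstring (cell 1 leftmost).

1001011101

(re-executing steps 3..5 under rule 110; state before step 3: 1001000010)
3. -> 1011000111
4. -> 1111001100
5. -> 1001011101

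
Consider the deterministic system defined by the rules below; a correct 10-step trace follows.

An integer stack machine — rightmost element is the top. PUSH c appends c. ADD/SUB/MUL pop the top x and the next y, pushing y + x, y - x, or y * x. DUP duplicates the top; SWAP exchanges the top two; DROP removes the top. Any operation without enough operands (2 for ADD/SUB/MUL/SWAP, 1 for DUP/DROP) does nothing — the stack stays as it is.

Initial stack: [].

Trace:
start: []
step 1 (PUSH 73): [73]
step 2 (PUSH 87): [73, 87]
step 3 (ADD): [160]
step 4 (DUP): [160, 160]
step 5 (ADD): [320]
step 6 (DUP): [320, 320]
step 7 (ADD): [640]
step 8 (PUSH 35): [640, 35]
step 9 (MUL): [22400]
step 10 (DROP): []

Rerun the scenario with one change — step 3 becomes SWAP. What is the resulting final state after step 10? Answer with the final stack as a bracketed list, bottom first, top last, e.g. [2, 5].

[87]

(re-executing from step 3 with the substitution; state before step 3: [73, 87])
step 3 (SWAP): [87, 73]
step 4 (DUP): [87, 73, 73]
step 5 (ADD): [87, 146]
step 6 (DUP): [87, 146, 146]
step 7 (ADD): [87, 292]
step 8 (PUSH 35): [87, 292, 35]
step 9 (MUL): [87, 10220]
step 10 (DROP): [87]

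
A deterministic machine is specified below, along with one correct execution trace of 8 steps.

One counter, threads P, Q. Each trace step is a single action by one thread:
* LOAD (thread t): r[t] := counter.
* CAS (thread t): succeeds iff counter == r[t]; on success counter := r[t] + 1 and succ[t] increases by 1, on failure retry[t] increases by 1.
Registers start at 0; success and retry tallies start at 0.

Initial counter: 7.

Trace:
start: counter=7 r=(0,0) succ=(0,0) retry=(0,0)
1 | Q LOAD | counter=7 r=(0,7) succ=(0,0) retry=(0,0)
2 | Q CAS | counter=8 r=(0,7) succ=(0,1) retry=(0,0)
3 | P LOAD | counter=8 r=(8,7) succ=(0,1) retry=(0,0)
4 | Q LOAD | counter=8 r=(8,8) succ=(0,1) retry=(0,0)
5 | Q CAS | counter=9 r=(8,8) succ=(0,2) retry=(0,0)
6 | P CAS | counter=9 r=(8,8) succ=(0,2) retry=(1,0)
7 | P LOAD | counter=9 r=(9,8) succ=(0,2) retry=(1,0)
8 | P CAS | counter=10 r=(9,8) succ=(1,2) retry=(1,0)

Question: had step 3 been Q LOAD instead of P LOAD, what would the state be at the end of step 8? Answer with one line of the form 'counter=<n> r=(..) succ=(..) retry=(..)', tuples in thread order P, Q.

counter=10 r=(9,8) succ=(1,2) retry=(1,0)

(re-executing from step 3 with the substitution; state before step 3: counter=8 r=(0,7) succ=(0,1) retry=(0,0))
3 | Q LOAD | counter=8 r=(0,8) succ=(0,1) retry=(0,0)
4 | Q LOAD | counter=8 r=(0,8) succ=(0,1) retry=(0,0)
5 | Q CAS | counter=9 r=(0,8) succ=(0,2) retry=(0,0)
6 | P CAS | counter=9 r=(0,8) succ=(0,2) retry=(1,0)
7 | P LOAD | counter=9 r=(9,8) succ=(0,2) retry=(1,0)
8 | P CAS | counter=10 r=(9,8) succ=(1,2) retry=(1,0)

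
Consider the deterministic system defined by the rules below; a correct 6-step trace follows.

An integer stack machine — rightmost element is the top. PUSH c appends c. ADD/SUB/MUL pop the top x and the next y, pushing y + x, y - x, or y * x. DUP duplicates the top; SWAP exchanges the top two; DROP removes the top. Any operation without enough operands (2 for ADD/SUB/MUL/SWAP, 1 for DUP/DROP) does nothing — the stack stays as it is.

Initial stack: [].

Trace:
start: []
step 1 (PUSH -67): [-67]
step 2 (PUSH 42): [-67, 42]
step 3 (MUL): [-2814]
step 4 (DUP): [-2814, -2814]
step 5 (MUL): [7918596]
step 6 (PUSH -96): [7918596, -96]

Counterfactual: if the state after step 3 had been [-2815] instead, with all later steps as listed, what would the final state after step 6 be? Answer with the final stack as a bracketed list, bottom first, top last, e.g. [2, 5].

[7924225, -96]

state after step 3 := [-2815]
step 4 (DUP): [-2815, -2815]
step 5 (MUL): [7924225]
step 6 (PUSH -96): [7924225, -96]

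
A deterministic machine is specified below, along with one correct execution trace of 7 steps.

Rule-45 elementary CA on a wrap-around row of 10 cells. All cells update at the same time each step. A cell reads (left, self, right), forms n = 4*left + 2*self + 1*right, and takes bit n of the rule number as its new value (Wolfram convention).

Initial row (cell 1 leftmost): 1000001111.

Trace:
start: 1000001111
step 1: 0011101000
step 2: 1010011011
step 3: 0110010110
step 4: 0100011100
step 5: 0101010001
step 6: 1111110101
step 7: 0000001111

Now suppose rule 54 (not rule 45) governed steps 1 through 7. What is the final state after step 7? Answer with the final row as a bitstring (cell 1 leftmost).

0001000101

(re-executing steps 1..7 under rule 54; state before step 1: 1000001111)
step 1: 0100010000
step 2: 1110111000
step 3: 0001000101
step 4: 1011101111
step 5: 0100010000
step 6: 1110111000
step 7: 0001000101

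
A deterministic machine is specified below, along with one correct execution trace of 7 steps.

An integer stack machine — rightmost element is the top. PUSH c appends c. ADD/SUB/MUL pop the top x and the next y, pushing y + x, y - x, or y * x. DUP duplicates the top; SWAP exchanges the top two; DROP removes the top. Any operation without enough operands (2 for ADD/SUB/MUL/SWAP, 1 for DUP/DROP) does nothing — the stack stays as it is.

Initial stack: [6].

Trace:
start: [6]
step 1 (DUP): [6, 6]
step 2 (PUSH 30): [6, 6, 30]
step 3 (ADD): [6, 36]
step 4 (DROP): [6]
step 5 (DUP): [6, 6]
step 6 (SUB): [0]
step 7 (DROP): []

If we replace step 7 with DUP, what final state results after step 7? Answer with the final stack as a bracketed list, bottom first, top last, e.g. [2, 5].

[0, 0]

(re-executing from step 7 with the substitution; state before step 7: [0])
step 7 (DUP): [0, 0]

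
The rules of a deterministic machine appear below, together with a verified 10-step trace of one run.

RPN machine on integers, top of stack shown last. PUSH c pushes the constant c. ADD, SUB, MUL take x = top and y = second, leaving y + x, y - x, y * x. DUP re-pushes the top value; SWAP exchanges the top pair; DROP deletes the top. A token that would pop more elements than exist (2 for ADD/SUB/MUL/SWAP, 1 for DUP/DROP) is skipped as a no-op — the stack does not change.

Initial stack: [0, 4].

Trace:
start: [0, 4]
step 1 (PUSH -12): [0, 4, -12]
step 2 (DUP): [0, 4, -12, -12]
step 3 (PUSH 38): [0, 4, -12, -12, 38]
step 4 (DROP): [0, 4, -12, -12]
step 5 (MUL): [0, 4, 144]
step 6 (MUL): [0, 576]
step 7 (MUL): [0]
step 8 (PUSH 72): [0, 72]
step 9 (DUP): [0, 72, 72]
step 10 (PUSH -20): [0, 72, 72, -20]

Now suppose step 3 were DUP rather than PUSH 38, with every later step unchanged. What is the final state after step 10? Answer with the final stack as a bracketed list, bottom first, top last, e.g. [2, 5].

[0, 72, 72, -20]

(re-executing from step 3 with the substitution; state before step 3: [0, 4, -12, -12])
step 3 (DUP): [0, 4, -12, -12, -12]
step 4 (DROP): [0, 4, -12, -12]
step 5 (MUL): [0, 4, 144]
step 6 (MUL): [0, 576]
step 7 (MUL): [0]
step 8 (PUSH 72): [0, 72]
step 9 (DUP): [0, 72, 72]
step 10 (PUSH -20): [0, 72, 72, -20]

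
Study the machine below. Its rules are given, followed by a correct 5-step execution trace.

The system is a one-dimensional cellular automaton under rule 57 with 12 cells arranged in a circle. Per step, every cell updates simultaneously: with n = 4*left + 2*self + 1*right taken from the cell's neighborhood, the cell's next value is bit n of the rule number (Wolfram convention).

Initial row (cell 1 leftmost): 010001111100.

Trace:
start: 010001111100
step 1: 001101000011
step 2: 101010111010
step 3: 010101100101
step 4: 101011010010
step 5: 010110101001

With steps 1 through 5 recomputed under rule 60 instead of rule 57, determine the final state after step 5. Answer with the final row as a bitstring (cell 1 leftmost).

(re-executing steps 1..5 under rule 60; state before step 1: 010001111100)
step 1: 011001000010
step 2: 010101100011
step 3: 111111010010
step 4: 100000111011
step 5: 010000100110

010000100110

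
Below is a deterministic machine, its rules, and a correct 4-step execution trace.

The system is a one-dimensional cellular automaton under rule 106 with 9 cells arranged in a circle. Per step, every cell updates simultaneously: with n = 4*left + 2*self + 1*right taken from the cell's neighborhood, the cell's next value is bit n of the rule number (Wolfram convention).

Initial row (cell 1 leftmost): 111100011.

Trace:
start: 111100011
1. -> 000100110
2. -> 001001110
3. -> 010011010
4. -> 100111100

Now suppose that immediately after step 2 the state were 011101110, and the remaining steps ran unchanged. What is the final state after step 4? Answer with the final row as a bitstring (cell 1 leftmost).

111101101

state after step 2 := 011101110
3. -> 110111010
4. -> 111101101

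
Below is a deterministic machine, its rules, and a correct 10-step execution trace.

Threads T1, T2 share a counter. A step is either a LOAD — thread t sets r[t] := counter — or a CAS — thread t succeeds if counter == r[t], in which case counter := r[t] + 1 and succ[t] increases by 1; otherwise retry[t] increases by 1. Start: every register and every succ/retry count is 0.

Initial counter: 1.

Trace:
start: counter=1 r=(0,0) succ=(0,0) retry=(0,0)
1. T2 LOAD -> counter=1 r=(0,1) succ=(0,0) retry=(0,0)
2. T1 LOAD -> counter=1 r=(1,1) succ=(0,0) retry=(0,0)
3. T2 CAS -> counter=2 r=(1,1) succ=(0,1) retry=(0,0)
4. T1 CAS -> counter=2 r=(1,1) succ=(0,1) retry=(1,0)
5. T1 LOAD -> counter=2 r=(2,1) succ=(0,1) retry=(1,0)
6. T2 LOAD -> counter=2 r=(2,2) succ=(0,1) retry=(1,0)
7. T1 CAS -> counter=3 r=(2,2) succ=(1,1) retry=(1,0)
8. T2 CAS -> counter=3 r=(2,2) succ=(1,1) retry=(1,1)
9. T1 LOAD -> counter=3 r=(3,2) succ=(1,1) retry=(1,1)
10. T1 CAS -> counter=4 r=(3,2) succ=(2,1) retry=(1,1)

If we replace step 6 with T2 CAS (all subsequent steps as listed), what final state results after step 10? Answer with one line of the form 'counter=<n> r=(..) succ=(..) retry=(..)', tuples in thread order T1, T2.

(re-executing from step 6 with the substitution; state before step 6: counter=2 r=(2,1) succ=(0,1) retry=(1,0))
6. T2 CAS -> counter=2 r=(2,1) succ=(0,1) retry=(1,1)
7. T1 CAS -> counter=3 r=(2,1) succ=(1,1) retry=(1,1)
8. T2 CAS -> counter=3 r=(2,1) succ=(1,1) retry=(1,2)
9. T1 LOAD -> counter=3 r=(3,1) succ=(1,1) retry=(1,2)
10. T1 CAS -> counter=4 r=(3,1) succ=(2,1) retry=(1,2)

counter=4 r=(3,1) succ=(2,1) retry=(1,2)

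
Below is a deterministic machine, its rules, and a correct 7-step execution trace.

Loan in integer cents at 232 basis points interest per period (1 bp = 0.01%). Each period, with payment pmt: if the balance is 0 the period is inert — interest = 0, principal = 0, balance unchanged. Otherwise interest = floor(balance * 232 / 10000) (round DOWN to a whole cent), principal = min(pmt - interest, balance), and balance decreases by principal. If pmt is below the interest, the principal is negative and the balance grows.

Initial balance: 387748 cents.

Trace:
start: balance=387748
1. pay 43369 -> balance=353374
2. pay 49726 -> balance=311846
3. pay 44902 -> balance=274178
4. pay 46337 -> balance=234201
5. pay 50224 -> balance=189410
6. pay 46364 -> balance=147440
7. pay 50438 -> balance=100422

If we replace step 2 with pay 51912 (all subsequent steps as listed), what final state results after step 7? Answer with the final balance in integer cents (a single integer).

97973

(re-executing from step 2 with the substitution; state before step 2: balance=353374)
2. pay 51912 -> balance=309660
3. pay 44902 -> balance=271942
4. pay 46337 -> balance=231914
5. pay 50224 -> balance=187070
6. pay 46364 -> balance=145046
7. pay 50438 -> balance=97973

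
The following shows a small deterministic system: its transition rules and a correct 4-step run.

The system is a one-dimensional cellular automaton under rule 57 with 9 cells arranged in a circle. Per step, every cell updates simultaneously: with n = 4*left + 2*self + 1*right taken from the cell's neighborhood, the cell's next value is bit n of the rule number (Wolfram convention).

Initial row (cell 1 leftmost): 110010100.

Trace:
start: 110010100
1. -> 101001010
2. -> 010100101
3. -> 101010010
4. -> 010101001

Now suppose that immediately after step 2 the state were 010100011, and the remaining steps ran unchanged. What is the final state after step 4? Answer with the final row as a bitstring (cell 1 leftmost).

state after step 2 := 010100011
3. -> 101011010
4. -> 010110101

010110101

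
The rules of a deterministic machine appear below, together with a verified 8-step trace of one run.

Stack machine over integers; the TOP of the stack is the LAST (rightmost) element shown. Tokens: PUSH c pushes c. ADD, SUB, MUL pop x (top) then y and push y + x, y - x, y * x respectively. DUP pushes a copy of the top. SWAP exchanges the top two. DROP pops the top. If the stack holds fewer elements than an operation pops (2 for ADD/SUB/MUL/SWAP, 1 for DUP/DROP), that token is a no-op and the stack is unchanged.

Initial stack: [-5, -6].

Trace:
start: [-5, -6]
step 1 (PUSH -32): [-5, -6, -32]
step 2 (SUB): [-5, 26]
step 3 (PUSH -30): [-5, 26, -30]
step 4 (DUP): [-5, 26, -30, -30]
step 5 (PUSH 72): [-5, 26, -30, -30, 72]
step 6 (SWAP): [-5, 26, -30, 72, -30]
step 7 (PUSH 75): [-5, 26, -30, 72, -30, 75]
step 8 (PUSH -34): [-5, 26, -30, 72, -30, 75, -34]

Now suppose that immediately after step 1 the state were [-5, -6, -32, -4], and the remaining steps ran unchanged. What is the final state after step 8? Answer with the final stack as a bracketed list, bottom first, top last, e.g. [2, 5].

[-5, -6, -28, -30, 72, -30, 75, -34]

state after step 1 := [-5, -6, -32, -4]
step 2 (SUB): [-5, -6, -28]
step 3 (PUSH -30): [-5, -6, -28, -30]
step 4 (DUP): [-5, -6, -28, -30, -30]
step 5 (PUSH 72): [-5, -6, -28, -30, -30, 72]
step 6 (SWAP): [-5, -6, -28, -30, 72, -30]
step 7 (PUSH 75): [-5, -6, -28, -30, 72, -30, 75]
step 8 (PUSH -34): [-5, -6, -28, -30, 72, -30, 75, -34]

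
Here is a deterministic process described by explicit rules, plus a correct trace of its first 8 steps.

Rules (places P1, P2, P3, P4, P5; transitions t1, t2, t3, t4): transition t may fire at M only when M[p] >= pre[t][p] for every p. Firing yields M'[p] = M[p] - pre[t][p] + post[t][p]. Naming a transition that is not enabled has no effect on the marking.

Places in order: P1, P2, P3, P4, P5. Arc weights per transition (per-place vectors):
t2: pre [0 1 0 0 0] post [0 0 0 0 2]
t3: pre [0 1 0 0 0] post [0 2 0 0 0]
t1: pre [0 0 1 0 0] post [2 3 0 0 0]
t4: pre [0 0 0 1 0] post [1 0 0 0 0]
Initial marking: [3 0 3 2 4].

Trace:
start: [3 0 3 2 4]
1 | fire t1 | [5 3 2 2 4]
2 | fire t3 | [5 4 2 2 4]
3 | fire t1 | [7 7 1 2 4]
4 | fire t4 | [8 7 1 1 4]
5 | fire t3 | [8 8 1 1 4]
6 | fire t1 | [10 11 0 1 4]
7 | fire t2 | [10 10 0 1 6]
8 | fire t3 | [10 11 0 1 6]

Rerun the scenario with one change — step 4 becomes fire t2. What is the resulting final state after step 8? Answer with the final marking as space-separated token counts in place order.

(re-executing from step 4 with the substitution; state before step 4: [7 7 1 2 4])
4 | fire t2 | [7 6 1 2 6]
5 | fire t3 | [7 7 1 2 6]
6 | fire t1 | [9 10 0 2 6]
7 | fire t2 | [9 9 0 2 8]
8 | fire t3 | [9 10 0 2 8]

9 10 0 2 8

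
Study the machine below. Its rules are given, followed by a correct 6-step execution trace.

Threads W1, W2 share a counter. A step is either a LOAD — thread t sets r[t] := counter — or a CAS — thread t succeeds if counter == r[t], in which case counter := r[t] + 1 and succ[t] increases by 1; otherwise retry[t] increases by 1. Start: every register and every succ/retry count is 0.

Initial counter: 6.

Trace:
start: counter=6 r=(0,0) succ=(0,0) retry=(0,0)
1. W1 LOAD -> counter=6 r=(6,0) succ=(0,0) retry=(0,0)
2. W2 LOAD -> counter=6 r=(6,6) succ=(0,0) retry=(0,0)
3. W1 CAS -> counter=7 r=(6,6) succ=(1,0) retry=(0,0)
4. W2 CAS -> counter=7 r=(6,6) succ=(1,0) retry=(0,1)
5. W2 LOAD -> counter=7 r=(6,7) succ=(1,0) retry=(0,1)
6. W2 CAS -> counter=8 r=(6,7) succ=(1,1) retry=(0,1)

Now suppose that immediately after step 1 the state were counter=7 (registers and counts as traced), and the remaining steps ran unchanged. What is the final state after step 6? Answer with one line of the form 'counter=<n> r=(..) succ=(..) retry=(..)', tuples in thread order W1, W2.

state after step 1 := counter=7 r=(6,0) succ=(0,0) retry=(0,0)
2. W2 LOAD -> counter=7 r=(6,7) succ=(0,0) retry=(0,0)
3. W1 CAS -> counter=7 r=(6,7) succ=(0,0) retry=(1,0)
4. W2 CAS -> counter=8 r=(6,7) succ=(0,1) retry=(1,0)
5. W2 LOAD -> counter=8 r=(6,8) succ=(0,1) retry=(1,0)
6. W2 CAS -> counter=9 r=(6,8) succ=(0,2) retry=(1,0)

counter=9 r=(6,8) succ=(0,2) retry=(1,0)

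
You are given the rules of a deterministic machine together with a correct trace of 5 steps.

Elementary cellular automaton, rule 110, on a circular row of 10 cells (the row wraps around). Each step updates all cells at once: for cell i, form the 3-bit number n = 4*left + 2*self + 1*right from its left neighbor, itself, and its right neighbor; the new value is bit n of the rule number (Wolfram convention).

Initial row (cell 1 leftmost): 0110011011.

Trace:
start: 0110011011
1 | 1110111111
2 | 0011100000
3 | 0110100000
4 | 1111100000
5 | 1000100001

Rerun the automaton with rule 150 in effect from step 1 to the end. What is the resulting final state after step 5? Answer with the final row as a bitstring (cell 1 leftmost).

(re-executing steps 1..5 under rule 150; state before step 1: 0110011011)
1 | 0001100000
2 | 0010010000
3 | 0111111000
4 | 1011110100
5 | 1001100111

1001100111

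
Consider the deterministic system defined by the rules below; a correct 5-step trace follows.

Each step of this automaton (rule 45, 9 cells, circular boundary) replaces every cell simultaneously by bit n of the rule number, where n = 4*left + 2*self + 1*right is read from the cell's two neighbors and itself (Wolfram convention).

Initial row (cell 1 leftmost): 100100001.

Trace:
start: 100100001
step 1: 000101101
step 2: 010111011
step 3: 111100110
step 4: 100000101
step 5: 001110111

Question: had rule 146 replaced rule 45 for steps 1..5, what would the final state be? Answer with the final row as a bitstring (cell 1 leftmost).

(re-executing steps 1..5 under rule 146; state before step 1: 100100001)
step 1: 011010010
step 2: 100001101
step 3: 010010000
step 4: 101101000
step 5: 000000101

000000101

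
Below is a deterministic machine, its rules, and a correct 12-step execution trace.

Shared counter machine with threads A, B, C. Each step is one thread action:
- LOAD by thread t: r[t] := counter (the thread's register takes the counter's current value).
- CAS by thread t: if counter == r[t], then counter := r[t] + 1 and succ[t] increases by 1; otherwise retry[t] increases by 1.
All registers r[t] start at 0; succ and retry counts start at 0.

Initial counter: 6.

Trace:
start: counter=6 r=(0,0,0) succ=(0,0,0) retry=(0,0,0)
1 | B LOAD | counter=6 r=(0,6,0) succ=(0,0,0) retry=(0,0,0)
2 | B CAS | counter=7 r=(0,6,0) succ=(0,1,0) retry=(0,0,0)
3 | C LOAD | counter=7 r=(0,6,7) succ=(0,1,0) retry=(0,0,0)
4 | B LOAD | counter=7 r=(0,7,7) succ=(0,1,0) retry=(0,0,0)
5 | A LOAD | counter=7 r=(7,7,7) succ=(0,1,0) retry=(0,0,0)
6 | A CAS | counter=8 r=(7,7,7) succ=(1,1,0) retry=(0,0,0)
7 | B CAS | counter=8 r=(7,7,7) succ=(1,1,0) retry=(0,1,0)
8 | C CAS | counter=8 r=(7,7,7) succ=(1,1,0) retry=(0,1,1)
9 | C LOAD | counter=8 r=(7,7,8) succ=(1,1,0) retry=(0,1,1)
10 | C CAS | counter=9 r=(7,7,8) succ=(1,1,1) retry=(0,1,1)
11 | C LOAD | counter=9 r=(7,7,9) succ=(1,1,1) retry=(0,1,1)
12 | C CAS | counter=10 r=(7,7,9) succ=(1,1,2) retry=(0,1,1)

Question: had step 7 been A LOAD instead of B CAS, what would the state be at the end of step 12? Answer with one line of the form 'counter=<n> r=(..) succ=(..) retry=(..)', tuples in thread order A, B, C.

(re-executing from step 7 with the substitution; state before step 7: counter=8 r=(7,7,7) succ=(1,1,0) retry=(0,0,0))
7 | A LOAD | counter=8 r=(8,7,7) succ=(1,1,0) retry=(0,0,0)
8 | C CAS | counter=8 r=(8,7,7) succ=(1,1,0) retry=(0,0,1)
9 | C LOAD | counter=8 r=(8,7,8) succ=(1,1,0) retry=(0,0,1)
10 | C CAS | counter=9 r=(8,7,8) succ=(1,1,1) retry=(0,0,1)
11 | C LOAD | counter=9 r=(8,7,9) succ=(1,1,1) retry=(0,0,1)
12 | C CAS | counter=10 r=(8,7,9) succ=(1,1,2) retry=(0,0,1)

counter=10 r=(8,7,9) succ=(1,1,2) retry=(0,0,1)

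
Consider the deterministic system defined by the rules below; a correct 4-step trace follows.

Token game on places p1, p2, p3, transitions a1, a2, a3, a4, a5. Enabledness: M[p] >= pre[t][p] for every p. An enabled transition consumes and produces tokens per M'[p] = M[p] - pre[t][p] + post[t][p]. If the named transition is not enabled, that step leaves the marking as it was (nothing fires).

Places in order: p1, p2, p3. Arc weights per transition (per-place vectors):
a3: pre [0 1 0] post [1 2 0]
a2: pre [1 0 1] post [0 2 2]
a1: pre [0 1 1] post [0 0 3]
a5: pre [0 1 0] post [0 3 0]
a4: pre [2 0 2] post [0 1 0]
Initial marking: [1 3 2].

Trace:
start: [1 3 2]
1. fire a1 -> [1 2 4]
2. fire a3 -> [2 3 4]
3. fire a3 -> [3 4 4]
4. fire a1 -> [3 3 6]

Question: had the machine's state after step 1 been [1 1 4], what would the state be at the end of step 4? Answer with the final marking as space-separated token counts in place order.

state after step 1 := [1 1 4]
2. fire a3 -> [2 2 4]
3. fire a3 -> [3 3 4]
4. fire a1 -> [3 2 6]

3 2 6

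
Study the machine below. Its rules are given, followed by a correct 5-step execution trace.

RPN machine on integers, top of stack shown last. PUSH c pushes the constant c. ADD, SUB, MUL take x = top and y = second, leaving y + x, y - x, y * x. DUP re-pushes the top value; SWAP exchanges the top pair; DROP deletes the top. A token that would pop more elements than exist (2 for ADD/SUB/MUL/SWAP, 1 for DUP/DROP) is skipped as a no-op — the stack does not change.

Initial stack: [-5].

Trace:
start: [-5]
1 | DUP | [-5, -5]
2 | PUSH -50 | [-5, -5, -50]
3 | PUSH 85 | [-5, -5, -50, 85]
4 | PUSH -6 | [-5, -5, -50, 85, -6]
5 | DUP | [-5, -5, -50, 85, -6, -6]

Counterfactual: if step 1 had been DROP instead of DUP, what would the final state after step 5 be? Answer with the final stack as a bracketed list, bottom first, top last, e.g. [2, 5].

[-50, 85, -6, -6]

(re-executing from step 1 with the substitution; state before step 1: [-5])
1 | DROP | []
2 | PUSH -50 | [-50]
3 | PUSH 85 | [-50, 85]
4 | PUSH -6 | [-50, 85, -6]
5 | DUP | [-50, 85, -6, -6]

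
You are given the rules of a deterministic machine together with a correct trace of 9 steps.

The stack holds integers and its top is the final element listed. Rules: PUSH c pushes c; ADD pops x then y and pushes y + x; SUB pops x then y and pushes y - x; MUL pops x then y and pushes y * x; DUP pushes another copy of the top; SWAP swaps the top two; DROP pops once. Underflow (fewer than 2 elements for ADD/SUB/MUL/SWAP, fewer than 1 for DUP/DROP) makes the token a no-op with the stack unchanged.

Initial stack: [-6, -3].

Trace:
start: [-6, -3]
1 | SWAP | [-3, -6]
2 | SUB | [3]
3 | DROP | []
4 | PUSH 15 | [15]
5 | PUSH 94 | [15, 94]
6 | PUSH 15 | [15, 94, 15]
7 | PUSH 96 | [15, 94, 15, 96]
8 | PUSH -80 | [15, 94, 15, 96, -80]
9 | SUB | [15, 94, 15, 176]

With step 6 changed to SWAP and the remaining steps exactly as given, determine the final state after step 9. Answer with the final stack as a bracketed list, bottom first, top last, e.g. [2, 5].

(re-executing from step 6 with the substitution; state before step 6: [15, 94])
6 | SWAP | [94, 15]
7 | PUSH 96 | [94, 15, 96]
8 | PUSH -80 | [94, 15, 96, -80]
9 | SUB | [94, 15, 176]

[94, 15, 176]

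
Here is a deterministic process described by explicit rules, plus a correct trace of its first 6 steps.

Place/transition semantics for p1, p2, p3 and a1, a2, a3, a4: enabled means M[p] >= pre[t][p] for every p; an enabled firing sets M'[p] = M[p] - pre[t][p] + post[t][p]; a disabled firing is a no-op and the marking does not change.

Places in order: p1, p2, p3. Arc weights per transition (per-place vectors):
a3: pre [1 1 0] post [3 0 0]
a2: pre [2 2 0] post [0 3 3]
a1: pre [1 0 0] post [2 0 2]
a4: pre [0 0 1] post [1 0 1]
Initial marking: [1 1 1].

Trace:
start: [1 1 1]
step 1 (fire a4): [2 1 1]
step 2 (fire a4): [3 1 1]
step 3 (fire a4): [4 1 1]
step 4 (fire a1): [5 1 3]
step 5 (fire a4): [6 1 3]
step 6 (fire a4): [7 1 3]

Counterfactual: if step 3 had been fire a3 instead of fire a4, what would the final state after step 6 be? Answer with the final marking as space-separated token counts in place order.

8 0 3

(re-executing from step 3 with the substitution; state before step 3: [3 1 1])
step 3 (fire a3): [5 0 1]
step 4 (fire a1): [6 0 3]
step 5 (fire a4): [7 0 3]
step 6 (fire a4): [8 0 3]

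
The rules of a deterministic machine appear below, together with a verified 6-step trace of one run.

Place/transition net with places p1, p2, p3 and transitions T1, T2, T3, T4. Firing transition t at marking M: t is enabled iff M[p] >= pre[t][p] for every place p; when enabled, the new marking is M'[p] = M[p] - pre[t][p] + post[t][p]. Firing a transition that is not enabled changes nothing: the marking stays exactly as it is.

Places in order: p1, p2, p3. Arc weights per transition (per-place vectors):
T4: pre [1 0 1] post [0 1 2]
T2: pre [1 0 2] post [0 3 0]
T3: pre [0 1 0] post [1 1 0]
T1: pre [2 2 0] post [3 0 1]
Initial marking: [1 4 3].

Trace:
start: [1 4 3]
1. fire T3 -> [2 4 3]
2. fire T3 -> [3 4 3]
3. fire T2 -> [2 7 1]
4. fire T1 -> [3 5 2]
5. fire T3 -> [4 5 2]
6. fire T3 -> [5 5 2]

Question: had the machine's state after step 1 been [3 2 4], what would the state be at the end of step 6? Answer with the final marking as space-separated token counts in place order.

6 3 3

state after step 1 := [3 2 4]
2. fire T3 -> [4 2 4]
3. fire T2 -> [3 5 2]
4. fire T1 -> [4 3 3]
5. fire T3 -> [5 3 3]
6. fire T3 -> [6 3 3]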